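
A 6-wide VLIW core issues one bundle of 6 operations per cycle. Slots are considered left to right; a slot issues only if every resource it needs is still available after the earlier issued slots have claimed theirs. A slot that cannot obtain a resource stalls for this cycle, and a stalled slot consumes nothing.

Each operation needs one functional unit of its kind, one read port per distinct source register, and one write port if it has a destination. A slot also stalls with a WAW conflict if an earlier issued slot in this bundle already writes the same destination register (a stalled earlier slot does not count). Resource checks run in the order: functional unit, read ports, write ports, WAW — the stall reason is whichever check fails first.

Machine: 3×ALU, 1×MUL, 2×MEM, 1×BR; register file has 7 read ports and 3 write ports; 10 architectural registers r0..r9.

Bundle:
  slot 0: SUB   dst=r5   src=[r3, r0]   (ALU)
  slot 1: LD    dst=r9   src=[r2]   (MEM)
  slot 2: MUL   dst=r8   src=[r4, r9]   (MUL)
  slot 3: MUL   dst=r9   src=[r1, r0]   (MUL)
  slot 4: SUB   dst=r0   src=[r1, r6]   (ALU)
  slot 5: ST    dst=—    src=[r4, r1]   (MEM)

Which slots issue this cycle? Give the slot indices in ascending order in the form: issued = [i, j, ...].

issued = [0, 1, 2, 5]

slot 0 (ALU): ISSUE — free A2,Mu1,Ld2,B1 rp5 wp2
slot 1 (MEM): ISSUE — free A2,Mu1,Ld1,B1 rp4 wp1
slot 2 (MUL): ISSUE — free A2,Mu0,Ld1,B1 rp2 wp0
slot 3 (MUL): stall FU — free A2,Mu0,Ld1,B1 rp2 wp0
slot 4 (ALU): stall WR_PORT — free A2,Mu0,Ld1,B1 rp2 wp0
slot 5 (MEM): ISSUE — free A2,Mu0,Ld0,B1 rp0 wp0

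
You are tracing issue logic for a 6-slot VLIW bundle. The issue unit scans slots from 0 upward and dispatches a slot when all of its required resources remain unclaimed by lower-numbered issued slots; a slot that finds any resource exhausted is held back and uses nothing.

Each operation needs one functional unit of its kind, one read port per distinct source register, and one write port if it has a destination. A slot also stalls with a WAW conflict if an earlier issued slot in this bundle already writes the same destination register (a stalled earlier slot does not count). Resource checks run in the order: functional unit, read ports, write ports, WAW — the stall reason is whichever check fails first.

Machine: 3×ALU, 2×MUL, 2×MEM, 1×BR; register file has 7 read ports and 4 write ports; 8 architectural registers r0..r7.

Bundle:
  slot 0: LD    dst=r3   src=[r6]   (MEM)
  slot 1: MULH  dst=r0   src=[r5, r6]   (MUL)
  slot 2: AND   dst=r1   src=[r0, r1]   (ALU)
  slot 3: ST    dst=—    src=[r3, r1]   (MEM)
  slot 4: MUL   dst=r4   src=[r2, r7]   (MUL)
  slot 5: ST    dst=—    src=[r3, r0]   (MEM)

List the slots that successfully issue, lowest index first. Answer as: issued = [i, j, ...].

  0. MEM→r3 ⇒ go  {3A/2Mu/1Ld/1B | 6r 3w}
  1. MUL→r0 ⇒ go  {3A/1Mu/1Ld/1B | 4r 2w}
  2. ALU→r1 ⇒ go  {2A/1Mu/1Ld/1B | 2r 1w}
  3. MEM ⇒ go  {2A/1Mu/0Ld/1B | 0r 1w}
  4. MUL→r4 ⇒ no(RD_PORT)  {2A/1Mu/0Ld/1B | 0r 1w}
  5. MEM ⇒ no(FU)  {2A/1Mu/0Ld/1B | 0r 1w}

issued = [0, 1, 2, 3]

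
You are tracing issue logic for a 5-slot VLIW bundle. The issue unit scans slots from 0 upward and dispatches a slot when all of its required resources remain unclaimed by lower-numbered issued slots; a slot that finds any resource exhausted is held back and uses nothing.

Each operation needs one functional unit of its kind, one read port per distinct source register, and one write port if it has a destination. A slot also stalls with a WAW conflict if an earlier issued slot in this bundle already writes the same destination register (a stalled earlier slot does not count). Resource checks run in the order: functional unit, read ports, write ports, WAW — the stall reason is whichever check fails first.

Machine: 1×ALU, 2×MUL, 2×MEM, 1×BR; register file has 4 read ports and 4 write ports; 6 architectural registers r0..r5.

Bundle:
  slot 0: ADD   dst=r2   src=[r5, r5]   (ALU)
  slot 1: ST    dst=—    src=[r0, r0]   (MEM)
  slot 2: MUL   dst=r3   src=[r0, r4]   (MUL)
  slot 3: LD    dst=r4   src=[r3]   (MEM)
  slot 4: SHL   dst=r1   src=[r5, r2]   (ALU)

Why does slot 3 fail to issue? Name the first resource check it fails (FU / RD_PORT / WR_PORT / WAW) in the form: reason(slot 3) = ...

[0] ALU needs rd=1 wr=1: ok; after: ALU=0 MUL=2 MEM=2 BR=1, R=3, W=3
[1] MEM needs rd=1 wr=0: ok; after: ALU=0 MUL=2 MEM=1 BR=1, R=2, W=3
[2] MUL needs rd=2 wr=1: ok; after: ALU=0 MUL=1 MEM=1 BR=1, R=0, W=2
[3] MEM needs rd=1 wr=1: RD_PORT; after: ALU=0 MUL=1 MEM=1 BR=1, R=0, W=2
[4] ALU needs rd=2 wr=1: FU; after: ALU=0 MUL=1 MEM=1 BR=1, R=0, W=2

reason(slot 3) = RD_PORT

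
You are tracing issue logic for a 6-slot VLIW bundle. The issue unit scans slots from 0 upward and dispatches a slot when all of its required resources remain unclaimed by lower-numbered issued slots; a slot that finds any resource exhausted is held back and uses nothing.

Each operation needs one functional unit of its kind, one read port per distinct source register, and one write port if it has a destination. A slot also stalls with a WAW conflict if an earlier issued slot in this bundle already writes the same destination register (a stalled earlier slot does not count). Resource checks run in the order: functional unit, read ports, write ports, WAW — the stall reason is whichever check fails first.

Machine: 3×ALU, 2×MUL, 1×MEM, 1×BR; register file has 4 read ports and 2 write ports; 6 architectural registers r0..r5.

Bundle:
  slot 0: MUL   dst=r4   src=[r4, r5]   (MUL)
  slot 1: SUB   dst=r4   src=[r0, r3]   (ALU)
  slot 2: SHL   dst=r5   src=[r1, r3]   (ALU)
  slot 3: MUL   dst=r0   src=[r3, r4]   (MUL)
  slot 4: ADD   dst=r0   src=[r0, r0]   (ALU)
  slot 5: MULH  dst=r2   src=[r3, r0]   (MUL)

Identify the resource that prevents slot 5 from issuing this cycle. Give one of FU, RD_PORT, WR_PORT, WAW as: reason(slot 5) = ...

reason(slot 5) = RD_PORT

(0) want 1×MUL +2rd +1wr — yes → AL3|MU1|ME1|BR1|rd2|wr1
(1) want 1×ALU +2rd +1wr — WAW → AL3|MU1|ME1|BR1|rd2|wr1
(2) want 1×ALU +2rd +1wr — yes → AL2|MU1|ME1|BR1|rd0|wr0
(3) want 1×MUL +2rd +1wr — RD_PORT → AL2|MU1|ME1|BR1|rd0|wr0
(4) want 1×ALU +1rd +1wr — RD_PORT → AL2|MU1|ME1|BR1|rd0|wr0
(5) want 1×MUL +2rd +1wr — RD_PORT → AL2|MU1|ME1|BR1|rd0|wr0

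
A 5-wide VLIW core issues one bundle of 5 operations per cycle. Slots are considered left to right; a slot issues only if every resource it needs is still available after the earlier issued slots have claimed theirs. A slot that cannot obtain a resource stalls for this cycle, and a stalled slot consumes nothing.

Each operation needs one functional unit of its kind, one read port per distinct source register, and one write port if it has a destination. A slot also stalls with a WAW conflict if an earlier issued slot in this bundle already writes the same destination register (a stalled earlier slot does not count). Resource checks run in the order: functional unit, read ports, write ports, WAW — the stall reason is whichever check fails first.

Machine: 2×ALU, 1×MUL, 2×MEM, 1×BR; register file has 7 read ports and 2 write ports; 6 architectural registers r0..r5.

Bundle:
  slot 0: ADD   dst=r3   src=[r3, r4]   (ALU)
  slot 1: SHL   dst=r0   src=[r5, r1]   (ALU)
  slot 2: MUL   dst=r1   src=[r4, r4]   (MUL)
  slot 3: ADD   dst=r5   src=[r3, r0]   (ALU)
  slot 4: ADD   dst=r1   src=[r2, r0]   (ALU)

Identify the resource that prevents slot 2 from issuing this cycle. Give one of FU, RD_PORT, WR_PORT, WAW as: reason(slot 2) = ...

reason(slot 2) = WR_PORT

  0. ALU→r3 ⇒ go  {1A/1Mu/2Ld/1B | 5r 1w}
  1. ALU→r0 ⇒ go  {0A/1Mu/2Ld/1B | 3r 0w}
  2. MUL→r1 ⇒ no(WR_PORT)  {0A/1Mu/2Ld/1B | 3r 0w}
  3. ALU→r5 ⇒ no(FU)  {0A/1Mu/2Ld/1B | 3r 0w}
  4. ALU→r1 ⇒ no(FU)  {0A/1Mu/2Ld/1B | 3r 0w}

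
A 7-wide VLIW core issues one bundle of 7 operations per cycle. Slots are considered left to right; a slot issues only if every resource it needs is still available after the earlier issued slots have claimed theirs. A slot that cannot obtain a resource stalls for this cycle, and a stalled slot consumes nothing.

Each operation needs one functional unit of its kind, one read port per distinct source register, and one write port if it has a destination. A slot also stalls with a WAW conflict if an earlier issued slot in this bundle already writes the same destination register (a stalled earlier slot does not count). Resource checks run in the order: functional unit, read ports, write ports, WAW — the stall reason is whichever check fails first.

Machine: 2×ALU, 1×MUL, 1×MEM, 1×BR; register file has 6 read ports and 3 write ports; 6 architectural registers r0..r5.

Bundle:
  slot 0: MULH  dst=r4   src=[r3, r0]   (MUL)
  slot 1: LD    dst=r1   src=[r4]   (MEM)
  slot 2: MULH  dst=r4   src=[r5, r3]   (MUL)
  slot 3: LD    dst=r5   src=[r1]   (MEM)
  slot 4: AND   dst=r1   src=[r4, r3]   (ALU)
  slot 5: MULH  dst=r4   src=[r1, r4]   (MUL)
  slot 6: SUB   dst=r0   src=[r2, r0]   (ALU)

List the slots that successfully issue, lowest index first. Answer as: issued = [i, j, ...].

slot 0 (MUL): ISSUE — free A2,Mu0,Ld1,B1 rp4 wp2
slot 1 (MEM): ISSUE — free A2,Mu0,Ld0,B1 rp3 wp1
slot 2 (MUL): stall FU — free A2,Mu0,Ld0,B1 rp3 wp1
slot 3 (MEM): stall FU — free A2,Mu0,Ld0,B1 rp3 wp1
slot 4 (ALU): stall WAW — free A2,Mu0,Ld0,B1 rp3 wp1
slot 5 (MUL): stall FU — free A2,Mu0,Ld0,B1 rp3 wp1
slot 6 (ALU): ISSUE — free A1,Mu0,Ld0,B1 rp1 wp0

issued = [0, 1, 6]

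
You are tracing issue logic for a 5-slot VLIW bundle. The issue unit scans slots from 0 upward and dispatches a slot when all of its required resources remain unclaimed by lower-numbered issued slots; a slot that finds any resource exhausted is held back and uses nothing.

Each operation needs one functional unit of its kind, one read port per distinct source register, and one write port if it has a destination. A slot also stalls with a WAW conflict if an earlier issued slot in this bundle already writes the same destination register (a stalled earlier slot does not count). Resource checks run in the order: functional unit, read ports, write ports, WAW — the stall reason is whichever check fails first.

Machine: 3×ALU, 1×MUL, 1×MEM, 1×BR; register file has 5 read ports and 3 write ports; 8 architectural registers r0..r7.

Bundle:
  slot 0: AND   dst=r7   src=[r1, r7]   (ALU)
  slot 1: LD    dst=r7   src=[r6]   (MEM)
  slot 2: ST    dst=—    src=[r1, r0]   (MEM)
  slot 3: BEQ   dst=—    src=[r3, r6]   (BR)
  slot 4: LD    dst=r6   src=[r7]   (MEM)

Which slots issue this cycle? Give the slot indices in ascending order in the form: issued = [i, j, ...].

issued = [0, 2]

slot 0 (ALU): ISSUE — free A2,Mu1,Ld1,B1 rp3 wp2
slot 1 (MEM): stall WAW — free A2,Mu1,Ld1,B1 rp3 wp2
slot 2 (MEM): ISSUE — free A2,Mu1,Ld0,B1 rp1 wp2
slot 3 (BR): stall RD_PORT — free A2,Mu1,Ld0,B1 rp1 wp2
slot 4 (MEM): stall FU — free A2,Mu1,Ld0,B1 rp1 wp2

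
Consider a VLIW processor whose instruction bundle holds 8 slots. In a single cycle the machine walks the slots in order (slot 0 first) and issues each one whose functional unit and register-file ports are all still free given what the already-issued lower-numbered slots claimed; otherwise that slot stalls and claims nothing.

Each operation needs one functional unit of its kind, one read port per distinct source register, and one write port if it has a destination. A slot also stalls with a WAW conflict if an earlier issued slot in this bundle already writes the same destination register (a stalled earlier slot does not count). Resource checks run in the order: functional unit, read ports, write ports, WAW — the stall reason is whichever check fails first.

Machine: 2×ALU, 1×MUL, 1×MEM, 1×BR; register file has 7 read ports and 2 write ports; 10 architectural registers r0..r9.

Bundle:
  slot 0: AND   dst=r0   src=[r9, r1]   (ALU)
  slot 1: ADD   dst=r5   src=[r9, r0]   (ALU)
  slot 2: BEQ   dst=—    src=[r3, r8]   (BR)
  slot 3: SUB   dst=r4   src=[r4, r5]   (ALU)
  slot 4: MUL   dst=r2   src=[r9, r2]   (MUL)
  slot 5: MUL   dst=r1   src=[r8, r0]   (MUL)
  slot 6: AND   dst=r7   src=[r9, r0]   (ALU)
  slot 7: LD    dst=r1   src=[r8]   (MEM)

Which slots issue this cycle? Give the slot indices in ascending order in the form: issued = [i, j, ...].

issued = [0, 1, 2]

(0) want 1×ALU +2rd +1wr — yes → AL1|MU1|ME1|BR1|rd5|wr1
(1) want 1×ALU +2rd +1wr — yes → AL0|MU1|ME1|BR1|rd3|wr0
(2) want 1×BR +2rd +0wr — yes → AL0|MU1|ME1|BR0|rd1|wr0
(3) want 1×ALU +2rd +1wr — FU → AL0|MU1|ME1|BR0|rd1|wr0
(4) want 1×MUL +2rd +1wr — RD_PORT → AL0|MU1|ME1|BR0|rd1|wr0
(5) want 1×MUL +2rd +1wr — RD_PORT → AL0|MU1|ME1|BR0|rd1|wr0
(6) want 1×ALU +2rd +1wr — FU → AL0|MU1|ME1|BR0|rd1|wr0
(7) want 1×MEM +1rd +1wr — WR_PORT → AL0|MU1|ME1|BR0|rd1|wr0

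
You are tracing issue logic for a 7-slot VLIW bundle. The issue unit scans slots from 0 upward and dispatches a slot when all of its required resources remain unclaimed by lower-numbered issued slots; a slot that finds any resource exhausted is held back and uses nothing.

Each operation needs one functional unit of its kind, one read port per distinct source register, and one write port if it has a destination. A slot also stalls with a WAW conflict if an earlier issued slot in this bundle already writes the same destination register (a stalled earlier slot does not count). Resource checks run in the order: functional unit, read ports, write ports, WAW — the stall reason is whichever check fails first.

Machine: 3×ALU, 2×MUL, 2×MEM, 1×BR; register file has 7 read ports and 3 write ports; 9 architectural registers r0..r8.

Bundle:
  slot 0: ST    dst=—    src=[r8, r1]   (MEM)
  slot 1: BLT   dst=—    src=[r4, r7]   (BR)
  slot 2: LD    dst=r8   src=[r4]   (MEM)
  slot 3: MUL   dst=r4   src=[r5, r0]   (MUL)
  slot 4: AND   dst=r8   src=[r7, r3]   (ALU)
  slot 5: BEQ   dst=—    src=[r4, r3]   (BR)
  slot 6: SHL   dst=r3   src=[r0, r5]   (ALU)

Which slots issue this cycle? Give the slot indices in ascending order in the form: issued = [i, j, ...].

issued = [0, 1, 2, 3]

slot 0 (MEM): ISSUE — free A3,Mu2,Ld1,B1 rp5 wp3
slot 1 (BR): ISSUE — free A3,Mu2,Ld1,B0 rp3 wp3
slot 2 (MEM): ISSUE — free A3,Mu2,Ld0,B0 rp2 wp2
slot 3 (MUL): ISSUE — free A3,Mu1,Ld0,B0 rp0 wp1
slot 4 (ALU): stall RD_PORT — free A3,Mu1,Ld0,B0 rp0 wp1
slot 5 (BR): stall FU — free A3,Mu1,Ld0,B0 rp0 wp1
slot 6 (ALU): stall RD_PORT — free A3,Mu1,Ld0,B0 rp0 wp1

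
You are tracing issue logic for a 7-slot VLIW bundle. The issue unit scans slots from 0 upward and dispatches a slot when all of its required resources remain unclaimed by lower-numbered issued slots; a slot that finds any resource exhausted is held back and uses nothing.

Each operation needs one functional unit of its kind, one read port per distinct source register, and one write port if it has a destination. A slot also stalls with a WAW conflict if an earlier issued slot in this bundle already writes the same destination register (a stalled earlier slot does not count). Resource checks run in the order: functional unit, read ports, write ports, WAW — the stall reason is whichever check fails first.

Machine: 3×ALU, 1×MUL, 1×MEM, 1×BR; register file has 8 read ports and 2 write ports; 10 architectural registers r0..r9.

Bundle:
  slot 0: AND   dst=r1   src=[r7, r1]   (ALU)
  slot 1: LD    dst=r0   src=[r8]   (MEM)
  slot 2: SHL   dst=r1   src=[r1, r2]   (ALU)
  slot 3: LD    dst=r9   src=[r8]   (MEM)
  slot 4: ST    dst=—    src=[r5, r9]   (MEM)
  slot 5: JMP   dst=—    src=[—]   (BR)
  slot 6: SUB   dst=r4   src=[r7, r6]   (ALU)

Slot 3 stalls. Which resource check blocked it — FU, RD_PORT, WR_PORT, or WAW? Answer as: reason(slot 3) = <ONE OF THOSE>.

reason(slot 3) = FU

(0) want 1×ALU +2rd +1wr — yes → AL2|MU1|ME1|BR1|rd6|wr1
(1) want 1×MEM +1rd +1wr — yes → AL2|MU1|ME0|BR1|rd5|wr0
(2) want 1×ALU +2rd +1wr — WR_PORT → AL2|MU1|ME0|BR1|rd5|wr0
(3) want 1×MEM +1rd +1wr — FU → AL2|MU1|ME0|BR1|rd5|wr0
(4) want 1×MEM +2rd +0wr — FU → AL2|MU1|ME0|BR1|rd5|wr0
(5) want 1×BR +0rd +0wr — yes → AL2|MU1|ME0|BR0|rd5|wr0
(6) want 1×ALU +2rd +1wr — WR_PORT → AL2|MU1|ME0|BR0|rd5|wr0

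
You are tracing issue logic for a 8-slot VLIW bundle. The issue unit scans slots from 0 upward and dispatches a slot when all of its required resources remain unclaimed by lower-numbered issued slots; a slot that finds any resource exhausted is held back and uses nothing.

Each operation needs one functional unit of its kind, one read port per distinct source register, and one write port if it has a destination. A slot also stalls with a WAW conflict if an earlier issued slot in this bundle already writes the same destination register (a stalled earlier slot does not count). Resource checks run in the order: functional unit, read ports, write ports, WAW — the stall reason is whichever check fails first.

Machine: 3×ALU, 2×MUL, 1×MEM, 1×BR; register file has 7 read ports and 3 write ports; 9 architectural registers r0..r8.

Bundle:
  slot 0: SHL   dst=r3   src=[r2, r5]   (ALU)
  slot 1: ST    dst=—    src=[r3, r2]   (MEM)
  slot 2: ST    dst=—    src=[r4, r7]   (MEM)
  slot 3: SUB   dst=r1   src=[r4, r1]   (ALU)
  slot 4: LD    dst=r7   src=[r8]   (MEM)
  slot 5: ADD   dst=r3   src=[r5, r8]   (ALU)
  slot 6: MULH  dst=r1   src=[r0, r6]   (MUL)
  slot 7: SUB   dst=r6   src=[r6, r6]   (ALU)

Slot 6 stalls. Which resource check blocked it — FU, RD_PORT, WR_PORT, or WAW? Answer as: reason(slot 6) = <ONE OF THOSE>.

reason(slot 6) = RD_PORT

(0) want 1×ALU +2rd +1wr — yes → AL2|MU2|ME1|BR1|rd5|wr2
(1) want 1×MEM +2rd +0wr — yes → AL2|MU2|ME0|BR1|rd3|wr2
(2) want 1×MEM +2rd +0wr — FU → AL2|MU2|ME0|BR1|rd3|wr2
(3) want 1×ALU +2rd +1wr — yes → AL1|MU2|ME0|BR1|rd1|wr1
(4) want 1×MEM +1rd +1wr — FU → AL1|MU2|ME0|BR1|rd1|wr1
(5) want 1×ALU +2rd +1wr — RD_PORT → AL1|MU2|ME0|BR1|rd1|wr1
(6) want 1×MUL +2rd +1wr — RD_PORT → AL1|MU2|ME0|BR1|rd1|wr1
(7) want 1×ALU +1rd +1wr — yes → AL0|MU2|ME0|BR1|rd0|wr0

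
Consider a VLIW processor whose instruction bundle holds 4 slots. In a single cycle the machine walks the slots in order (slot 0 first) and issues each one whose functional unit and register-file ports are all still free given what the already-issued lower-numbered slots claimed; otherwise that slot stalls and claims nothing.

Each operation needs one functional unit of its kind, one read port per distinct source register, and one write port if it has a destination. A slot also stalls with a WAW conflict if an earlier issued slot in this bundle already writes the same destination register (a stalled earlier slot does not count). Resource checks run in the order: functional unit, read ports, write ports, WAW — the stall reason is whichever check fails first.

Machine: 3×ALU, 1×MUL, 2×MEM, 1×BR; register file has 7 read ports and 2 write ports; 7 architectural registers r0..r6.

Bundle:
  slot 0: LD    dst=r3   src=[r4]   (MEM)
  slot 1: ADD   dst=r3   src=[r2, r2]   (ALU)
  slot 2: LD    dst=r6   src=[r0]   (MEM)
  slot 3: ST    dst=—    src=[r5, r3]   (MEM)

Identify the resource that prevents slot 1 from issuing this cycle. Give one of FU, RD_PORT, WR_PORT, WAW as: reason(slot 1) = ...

reason(slot 1) = WAW

  0. MEM→r3 ⇒ go  {3A/1Mu/1Ld/1B | 6r 1w}
  1. ALU→r3 ⇒ no(WAW)  {3A/1Mu/1Ld/1B | 6r 1w}
  2. MEM→r6 ⇒ go  {3A/1Mu/0Ld/1B | 5r 0w}
  3. MEM ⇒ no(FU)  {3A/1Mu/0Ld/1B | 5r 0w}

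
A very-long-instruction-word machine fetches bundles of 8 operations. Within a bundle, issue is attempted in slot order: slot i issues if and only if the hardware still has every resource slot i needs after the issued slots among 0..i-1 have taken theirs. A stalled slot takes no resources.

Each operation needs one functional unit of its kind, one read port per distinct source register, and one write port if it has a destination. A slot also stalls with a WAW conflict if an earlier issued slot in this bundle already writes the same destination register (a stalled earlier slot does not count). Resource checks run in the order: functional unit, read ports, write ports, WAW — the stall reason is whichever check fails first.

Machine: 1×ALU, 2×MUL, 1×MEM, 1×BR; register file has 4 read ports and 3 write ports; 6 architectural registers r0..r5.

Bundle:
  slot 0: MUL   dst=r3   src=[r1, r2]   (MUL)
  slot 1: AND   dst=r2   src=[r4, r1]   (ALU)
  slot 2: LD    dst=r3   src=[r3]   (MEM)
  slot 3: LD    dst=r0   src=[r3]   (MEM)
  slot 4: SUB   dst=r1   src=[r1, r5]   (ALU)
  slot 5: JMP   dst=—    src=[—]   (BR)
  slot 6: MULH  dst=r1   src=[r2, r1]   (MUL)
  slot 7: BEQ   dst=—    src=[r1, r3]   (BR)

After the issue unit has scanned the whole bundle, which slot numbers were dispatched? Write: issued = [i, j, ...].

  0. MUL→r3 ⇒ go  {1A/1Mu/1Ld/1B | 2r 2w}
  1. ALU→r2 ⇒ go  {0A/1Mu/1Ld/1B | 0r 1w}
  2. MEM→r3 ⇒ no(RD_PORT)  {0A/1Mu/1Ld/1B | 0r 1w}
  3. MEM→r0 ⇒ no(RD_PORT)  {0A/1Mu/1Ld/1B | 0r 1w}
  4. ALU→r1 ⇒ no(FU)  {0A/1Mu/1Ld/1B | 0r 1w}
  5. BR ⇒ go  {0A/1Mu/1Ld/0B | 0r 1w}
  6. MUL→r1 ⇒ no(RD_PORT)  {0A/1Mu/1Ld/0B | 0r 1w}
  7. BR ⇒ no(FU)  {0A/1Mu/1Ld/0B | 0r 1w}

issued = [0, 1, 5]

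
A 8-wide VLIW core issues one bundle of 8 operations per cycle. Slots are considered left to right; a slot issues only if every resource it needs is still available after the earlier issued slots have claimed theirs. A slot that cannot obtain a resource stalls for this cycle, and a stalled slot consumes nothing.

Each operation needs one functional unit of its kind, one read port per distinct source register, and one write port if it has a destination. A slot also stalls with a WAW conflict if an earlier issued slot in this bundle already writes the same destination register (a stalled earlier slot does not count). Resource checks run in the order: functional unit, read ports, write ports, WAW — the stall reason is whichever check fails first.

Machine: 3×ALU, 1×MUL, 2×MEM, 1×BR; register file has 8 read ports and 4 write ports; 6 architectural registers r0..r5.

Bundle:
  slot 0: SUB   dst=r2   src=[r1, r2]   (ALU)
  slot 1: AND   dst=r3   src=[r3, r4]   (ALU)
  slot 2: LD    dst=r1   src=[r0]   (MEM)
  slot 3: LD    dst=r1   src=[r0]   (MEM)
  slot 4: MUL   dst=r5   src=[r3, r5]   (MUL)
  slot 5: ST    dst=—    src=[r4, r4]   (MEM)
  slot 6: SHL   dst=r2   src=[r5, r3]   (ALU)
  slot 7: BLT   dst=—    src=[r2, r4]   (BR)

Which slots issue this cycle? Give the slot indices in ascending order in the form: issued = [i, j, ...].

  0. ALU→r2 ⇒ go  {2A/1Mu/2Ld/1B | 6r 3w}
  1. ALU→r3 ⇒ go  {1A/1Mu/2Ld/1B | 4r 2w}
  2. MEM→r1 ⇒ go  {1A/1Mu/1Ld/1B | 3r 1w}
  3. MEM→r1 ⇒ no(WAW)  {1A/1Mu/1Ld/1B | 3r 1w}
  4. MUL→r5 ⇒ go  {1A/0Mu/1Ld/1B | 1r 0w}
  5. MEM ⇒ go  {1A/0Mu/0Ld/1B | 0r 0w}
  6. ALU→r2 ⇒ no(RD_PORT)  {1A/0Mu/0Ld/1B | 0r 0w}
  7. BR ⇒ no(RD_PORT)  {1A/0Mu/0Ld/1B | 0r 0w}

issued = [0, 1, 2, 4, 5]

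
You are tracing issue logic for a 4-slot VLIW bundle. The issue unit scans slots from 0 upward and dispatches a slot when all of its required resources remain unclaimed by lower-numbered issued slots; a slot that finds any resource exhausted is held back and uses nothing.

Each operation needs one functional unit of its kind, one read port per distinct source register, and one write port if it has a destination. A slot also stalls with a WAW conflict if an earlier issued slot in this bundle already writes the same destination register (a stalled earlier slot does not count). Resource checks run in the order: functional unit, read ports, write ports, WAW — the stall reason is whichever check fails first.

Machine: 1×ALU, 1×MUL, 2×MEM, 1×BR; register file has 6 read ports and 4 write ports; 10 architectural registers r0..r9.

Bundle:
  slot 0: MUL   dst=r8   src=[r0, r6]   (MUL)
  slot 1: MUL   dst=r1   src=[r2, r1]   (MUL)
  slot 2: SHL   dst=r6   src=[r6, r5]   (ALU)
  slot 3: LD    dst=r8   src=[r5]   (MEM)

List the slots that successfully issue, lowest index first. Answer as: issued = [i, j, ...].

issued = [0, 2]

(0) want 1×MUL +2rd +1wr — yes → AL1|MU0|ME2|BR1|rd4|wr3
(1) want 1×MUL +2rd +1wr — FU → AL1|MU0|ME2|BR1|rd4|wr3
(2) want 1×ALU +2rd +1wr — yes → AL0|MU0|ME2|BR1|rd2|wr2
(3) want 1×MEM +1rd +1wr — WAW → AL0|MU0|ME2|BR1|rd2|wr2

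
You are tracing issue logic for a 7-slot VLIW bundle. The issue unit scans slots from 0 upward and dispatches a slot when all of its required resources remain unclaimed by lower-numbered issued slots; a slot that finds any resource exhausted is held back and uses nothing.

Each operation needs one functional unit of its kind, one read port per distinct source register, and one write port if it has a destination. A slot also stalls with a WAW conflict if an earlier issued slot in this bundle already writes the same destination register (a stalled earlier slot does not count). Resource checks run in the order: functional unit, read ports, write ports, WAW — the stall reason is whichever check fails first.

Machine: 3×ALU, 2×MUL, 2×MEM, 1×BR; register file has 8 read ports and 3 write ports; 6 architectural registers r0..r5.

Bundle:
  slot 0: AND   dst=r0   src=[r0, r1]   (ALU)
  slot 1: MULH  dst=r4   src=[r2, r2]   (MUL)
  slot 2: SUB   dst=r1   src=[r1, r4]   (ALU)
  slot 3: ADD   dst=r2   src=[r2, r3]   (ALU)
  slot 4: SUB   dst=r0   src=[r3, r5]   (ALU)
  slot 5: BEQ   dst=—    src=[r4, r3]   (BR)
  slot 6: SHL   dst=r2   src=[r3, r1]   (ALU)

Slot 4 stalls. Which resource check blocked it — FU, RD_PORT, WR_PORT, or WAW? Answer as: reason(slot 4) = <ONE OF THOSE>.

reason(slot 4) = WR_PORT

#0 ALU src=r0,r1 dispatched  <A:2 Mu:2 Ld:2 B:1 rd:6 wr:2>
#1 MUL src=r2,r2 dispatched  <A:2 Mu:1 Ld:2 B:1 rd:5 wr:1>
#2 ALU src=r1,r4 dispatched  <A:1 Mu:1 Ld:2 B:1 rd:3 wr:0>
#3 ALU src=r2,r3 held:WR_PORT  <A:1 Mu:1 Ld:2 B:1 rd:3 wr:0>
#4 ALU src=r3,r5 held:WR_PORT  <A:1 Mu:1 Ld:2 B:1 rd:3 wr:0>
#5 BR src=r4,r3 dispatched  <A:1 Mu:1 Ld:2 B:0 rd:1 wr:0>
#6 ALU src=r3,r1 held:RD_PORT  <A:1 Mu:1 Ld:2 B:0 rd:1 wr:0>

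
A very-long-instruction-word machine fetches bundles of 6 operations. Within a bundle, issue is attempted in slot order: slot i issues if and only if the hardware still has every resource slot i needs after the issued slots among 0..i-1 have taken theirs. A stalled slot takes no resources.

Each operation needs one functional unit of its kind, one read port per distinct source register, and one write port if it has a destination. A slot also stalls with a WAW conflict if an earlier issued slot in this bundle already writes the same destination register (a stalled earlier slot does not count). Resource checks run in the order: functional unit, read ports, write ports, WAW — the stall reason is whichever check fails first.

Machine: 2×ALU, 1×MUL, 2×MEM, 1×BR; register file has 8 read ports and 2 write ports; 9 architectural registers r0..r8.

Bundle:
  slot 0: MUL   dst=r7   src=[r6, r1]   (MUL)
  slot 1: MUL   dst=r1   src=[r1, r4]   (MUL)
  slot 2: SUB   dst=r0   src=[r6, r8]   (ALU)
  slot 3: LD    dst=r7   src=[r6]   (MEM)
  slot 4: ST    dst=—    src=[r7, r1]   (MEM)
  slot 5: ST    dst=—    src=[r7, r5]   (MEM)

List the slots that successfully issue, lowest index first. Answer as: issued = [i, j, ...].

issued = [0, 2, 4, 5]

slot 0 (MUL): ISSUE — free A2,Mu0,Ld2,B1 rp6 wp1
slot 1 (MUL): stall FU — free A2,Mu0,Ld2,B1 rp6 wp1
slot 2 (ALU): ISSUE — free A1,Mu0,Ld2,B1 rp4 wp0
slot 3 (MEM): stall WR_PORT — free A1,Mu0,Ld2,B1 rp4 wp0
slot 4 (MEM): ISSUE — free A1,Mu0,Ld1,B1 rp2 wp0
slot 5 (MEM): ISSUE — free A1,Mu0,Ld0,B1 rp0 wp0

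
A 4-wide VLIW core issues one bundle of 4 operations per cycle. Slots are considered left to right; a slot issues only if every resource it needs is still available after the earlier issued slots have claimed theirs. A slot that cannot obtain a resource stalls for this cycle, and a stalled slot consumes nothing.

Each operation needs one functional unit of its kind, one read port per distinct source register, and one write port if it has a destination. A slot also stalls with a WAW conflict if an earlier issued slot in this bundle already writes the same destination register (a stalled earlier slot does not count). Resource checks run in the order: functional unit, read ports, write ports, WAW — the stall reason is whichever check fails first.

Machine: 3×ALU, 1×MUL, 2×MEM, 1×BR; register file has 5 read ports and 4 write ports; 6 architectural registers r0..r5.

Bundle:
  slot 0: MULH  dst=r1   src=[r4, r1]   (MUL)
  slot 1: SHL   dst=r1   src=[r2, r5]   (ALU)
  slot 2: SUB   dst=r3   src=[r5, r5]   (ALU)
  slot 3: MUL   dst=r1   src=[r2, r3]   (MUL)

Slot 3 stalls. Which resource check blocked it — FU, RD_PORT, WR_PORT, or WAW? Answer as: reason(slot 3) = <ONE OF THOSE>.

reason(slot 3) = FU

[0] MUL needs rd=2 wr=1: ok; after: ALU=3 MUL=0 MEM=2 BR=1, R=3, W=3
[1] ALU needs rd=2 wr=1: WAW; after: ALU=3 MUL=0 MEM=2 BR=1, R=3, W=3
[2] ALU needs rd=1 wr=1: ok; after: ALU=2 MUL=0 MEM=2 BR=1, R=2, W=2
[3] MUL needs rd=2 wr=1: FU; after: ALU=2 MUL=0 MEM=2 BR=1, R=2, W=2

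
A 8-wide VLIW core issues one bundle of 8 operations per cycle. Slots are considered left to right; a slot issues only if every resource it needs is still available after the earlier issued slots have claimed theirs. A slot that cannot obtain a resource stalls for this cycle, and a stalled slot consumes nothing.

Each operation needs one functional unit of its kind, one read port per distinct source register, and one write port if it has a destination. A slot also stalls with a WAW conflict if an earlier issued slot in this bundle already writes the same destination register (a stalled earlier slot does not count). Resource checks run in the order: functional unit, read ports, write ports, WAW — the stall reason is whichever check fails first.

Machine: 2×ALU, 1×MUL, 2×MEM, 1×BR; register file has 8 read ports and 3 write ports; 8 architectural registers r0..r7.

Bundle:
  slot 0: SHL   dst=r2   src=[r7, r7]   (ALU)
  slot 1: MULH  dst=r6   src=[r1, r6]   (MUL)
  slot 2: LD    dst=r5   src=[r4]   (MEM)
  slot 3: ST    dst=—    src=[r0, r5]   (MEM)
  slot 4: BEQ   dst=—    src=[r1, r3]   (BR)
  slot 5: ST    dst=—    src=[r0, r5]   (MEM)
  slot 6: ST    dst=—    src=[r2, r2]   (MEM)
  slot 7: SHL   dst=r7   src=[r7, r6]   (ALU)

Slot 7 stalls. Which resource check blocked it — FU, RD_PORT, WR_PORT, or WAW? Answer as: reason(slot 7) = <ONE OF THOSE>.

reason(slot 7) = RD_PORT

[0] ALU needs rd=1 wr=1: ok; after: ALU=1 MUL=1 MEM=2 BR=1, R=7, W=2
[1] MUL needs rd=2 wr=1: ok; after: ALU=1 MUL=0 MEM=2 BR=1, R=5, W=1
[2] MEM needs rd=1 wr=1: ok; after: ALU=1 MUL=0 MEM=1 BR=1, R=4, W=0
[3] MEM needs rd=2 wr=0: ok; after: ALU=1 MUL=0 MEM=0 BR=1, R=2, W=0
[4] BR needs rd=2 wr=0: ok; after: ALU=1 MUL=0 MEM=0 BR=0, R=0, W=0
[5] MEM needs rd=2 wr=0: FU; after: ALU=1 MUL=0 MEM=0 BR=0, R=0, W=0
[6] MEM needs rd=1 wr=0: FU; after: ALU=1 MUL=0 MEM=0 BR=0, R=0, W=0
[7] ALU needs rd=2 wr=1: RD_PORT; after: ALU=1 MUL=0 MEM=0 BR=0, R=0, W=0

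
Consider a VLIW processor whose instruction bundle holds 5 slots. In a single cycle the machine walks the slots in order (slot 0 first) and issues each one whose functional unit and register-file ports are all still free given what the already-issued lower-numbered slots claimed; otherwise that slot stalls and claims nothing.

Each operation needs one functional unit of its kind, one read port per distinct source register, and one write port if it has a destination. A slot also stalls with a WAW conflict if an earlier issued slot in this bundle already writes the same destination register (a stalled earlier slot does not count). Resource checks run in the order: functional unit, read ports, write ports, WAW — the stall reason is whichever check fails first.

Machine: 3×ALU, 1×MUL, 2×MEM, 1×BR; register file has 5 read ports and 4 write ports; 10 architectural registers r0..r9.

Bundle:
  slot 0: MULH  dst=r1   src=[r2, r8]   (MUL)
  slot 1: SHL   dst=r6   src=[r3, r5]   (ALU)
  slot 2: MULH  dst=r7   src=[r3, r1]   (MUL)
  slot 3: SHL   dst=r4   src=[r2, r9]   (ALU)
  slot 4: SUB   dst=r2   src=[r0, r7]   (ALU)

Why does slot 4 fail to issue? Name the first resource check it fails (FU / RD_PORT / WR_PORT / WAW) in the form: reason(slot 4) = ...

#0 MUL src=r2,r8 dispatched  <A:3 Mu:0 Ld:2 B:1 rd:3 wr:3>
#1 ALU src=r3,r5 dispatched  <A:2 Mu:0 Ld:2 B:1 rd:1 wr:2>
#2 MUL src=r3,r1 held:FU  <A:2 Mu:0 Ld:2 B:1 rd:1 wr:2>
#3 ALU src=r2,r9 held:RD_PORT  <A:2 Mu:0 Ld:2 B:1 rd:1 wr:2>
#4 ALU src=r0,r7 held:RD_PORT  <A:2 Mu:0 Ld:2 B:1 rd:1 wr:2>

reason(slot 4) = RD_PORT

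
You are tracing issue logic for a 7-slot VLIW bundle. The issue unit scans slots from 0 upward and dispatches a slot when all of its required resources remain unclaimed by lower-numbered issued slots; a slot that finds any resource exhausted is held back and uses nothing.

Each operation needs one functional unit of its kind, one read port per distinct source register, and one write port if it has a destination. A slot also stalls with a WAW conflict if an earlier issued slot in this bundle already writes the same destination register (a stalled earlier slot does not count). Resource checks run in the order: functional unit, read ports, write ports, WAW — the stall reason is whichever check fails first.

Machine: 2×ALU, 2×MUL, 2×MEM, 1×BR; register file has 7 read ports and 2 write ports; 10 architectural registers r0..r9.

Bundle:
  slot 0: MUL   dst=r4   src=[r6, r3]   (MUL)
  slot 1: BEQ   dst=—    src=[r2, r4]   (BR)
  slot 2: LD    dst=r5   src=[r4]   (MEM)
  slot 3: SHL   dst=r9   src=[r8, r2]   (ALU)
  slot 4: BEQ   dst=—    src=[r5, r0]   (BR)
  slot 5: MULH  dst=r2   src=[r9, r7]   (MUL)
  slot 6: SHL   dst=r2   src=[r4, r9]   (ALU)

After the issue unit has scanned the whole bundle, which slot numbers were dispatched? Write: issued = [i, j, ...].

issued = [0, 1, 2]

  0. MUL→r4 ⇒ go  {2A/1Mu/2Ld/1B | 5r 1w}
  1. BR ⇒ go  {2A/1Mu/2Ld/0B | 3r 1w}
  2. MEM→r5 ⇒ go  {2A/1Mu/1Ld/0B | 2r 0w}
  3. ALU→r9 ⇒ no(WR_PORT)  {2A/1Mu/1Ld/0B | 2r 0w}
  4. BR ⇒ no(FU)  {2A/1Mu/1Ld/0B | 2r 0w}
  5. MUL→r2 ⇒ no(WR_PORT)  {2A/1Mu/1Ld/0B | 2r 0w}
  6. ALU→r2 ⇒ no(WR_PORT)  {2A/1Mu/1Ld/0B | 2r 0w}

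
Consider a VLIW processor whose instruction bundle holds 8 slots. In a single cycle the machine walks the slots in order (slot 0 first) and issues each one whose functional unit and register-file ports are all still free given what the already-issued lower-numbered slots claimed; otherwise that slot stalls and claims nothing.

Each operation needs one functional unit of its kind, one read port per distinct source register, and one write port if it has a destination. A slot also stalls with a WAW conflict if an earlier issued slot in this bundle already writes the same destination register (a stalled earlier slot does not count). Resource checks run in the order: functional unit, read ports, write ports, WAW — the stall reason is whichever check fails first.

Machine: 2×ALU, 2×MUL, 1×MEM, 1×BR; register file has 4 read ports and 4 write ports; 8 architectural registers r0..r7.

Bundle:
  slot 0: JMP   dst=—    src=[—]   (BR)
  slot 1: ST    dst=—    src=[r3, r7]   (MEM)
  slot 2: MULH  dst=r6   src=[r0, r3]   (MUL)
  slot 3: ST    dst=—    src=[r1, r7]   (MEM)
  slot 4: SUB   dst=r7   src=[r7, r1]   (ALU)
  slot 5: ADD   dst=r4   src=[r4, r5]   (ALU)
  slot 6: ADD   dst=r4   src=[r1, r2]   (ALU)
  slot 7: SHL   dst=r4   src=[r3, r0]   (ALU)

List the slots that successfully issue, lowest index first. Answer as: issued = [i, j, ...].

slot 0 (BR): ISSUE — free A2,Mu2,Ld1,B0 rp4 wp4
slot 1 (MEM): ISSUE — free A2,Mu2,Ld0,B0 rp2 wp4
slot 2 (MUL): ISSUE — free A2,Mu1,Ld0,B0 rp0 wp3
slot 3 (MEM): stall FU — free A2,Mu1,Ld0,B0 rp0 wp3
slot 4 (ALU): stall RD_PORT — free A2,Mu1,Ld0,B0 rp0 wp3
slot 5 (ALU): stall RD_PORT — free A2,Mu1,Ld0,B0 rp0 wp3
slot 6 (ALU): stall RD_PORT — free A2,Mu1,Ld0,B0 rp0 wp3
slot 7 (ALU): stall RD_PORT — free A2,Mu1,Ld0,B0 rp0 wp3

issued = [0, 1, 2]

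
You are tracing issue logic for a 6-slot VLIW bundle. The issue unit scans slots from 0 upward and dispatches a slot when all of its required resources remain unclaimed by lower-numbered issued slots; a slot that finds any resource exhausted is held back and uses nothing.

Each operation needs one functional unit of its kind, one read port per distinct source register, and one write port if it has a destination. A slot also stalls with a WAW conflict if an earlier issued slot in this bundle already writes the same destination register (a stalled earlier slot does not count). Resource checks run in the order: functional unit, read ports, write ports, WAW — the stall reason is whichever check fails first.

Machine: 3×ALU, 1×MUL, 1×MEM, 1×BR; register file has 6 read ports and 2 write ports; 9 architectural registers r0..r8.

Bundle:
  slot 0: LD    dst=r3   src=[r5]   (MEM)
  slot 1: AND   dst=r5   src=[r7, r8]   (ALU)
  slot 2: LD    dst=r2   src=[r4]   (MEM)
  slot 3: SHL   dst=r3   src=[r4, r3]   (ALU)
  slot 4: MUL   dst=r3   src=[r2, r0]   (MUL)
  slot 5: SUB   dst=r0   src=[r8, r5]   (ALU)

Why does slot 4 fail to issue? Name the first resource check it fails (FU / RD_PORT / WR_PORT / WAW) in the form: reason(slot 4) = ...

reason(slot 4) = WR_PORT

(0) want 1×MEM +1rd +1wr — yes → AL3|MU1|ME0|BR1|rd5|wr1
(1) want 1×ALU +2rd +1wr — yes → AL2|MU1|ME0|BR1|rd3|wr0
(2) want 1×MEM +1rd +1wr — FU → AL2|MU1|ME0|BR1|rd3|wr0
(3) want 1×ALU +2rd +1wr — WR_PORT → AL2|MU1|ME0|BR1|rd3|wr0
(4) want 1×MUL +2rd +1wr — WR_PORT → AL2|MU1|ME0|BR1|rd3|wr0
(5) want 1×ALU +2rd +1wr — WR_PORT → AL2|MU1|ME0|BR1|rd3|wr0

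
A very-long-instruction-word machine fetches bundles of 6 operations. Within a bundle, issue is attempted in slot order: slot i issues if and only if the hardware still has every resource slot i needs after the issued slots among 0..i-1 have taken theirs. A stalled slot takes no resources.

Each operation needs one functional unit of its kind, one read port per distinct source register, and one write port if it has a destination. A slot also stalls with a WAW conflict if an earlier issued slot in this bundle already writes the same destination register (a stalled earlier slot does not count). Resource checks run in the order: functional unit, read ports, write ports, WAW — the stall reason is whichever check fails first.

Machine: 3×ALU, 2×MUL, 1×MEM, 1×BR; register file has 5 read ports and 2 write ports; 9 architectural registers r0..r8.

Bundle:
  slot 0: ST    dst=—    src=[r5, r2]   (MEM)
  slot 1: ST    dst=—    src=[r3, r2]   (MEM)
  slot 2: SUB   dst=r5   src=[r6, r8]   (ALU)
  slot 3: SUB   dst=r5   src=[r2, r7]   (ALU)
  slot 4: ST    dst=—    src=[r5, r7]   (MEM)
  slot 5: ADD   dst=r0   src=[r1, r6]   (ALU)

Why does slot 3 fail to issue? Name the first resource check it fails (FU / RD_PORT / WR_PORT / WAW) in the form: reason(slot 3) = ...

[0] MEM needs rd=2 wr=0: ok; after: ALU=3 MUL=2 MEM=0 BR=1, R=3, W=2
[1] MEM needs rd=2 wr=0: FU; after: ALU=3 MUL=2 MEM=0 BR=1, R=3, W=2
[2] ALU needs rd=2 wr=1: ok; after: ALU=2 MUL=2 MEM=0 BR=1, R=1, W=1
[3] ALU needs rd=2 wr=1: RD_PORT; after: ALU=2 MUL=2 MEM=0 BR=1, R=1, W=1
[4] MEM needs rd=2 wr=0: FU; after: ALU=2 MUL=2 MEM=0 BR=1, R=1, W=1
[5] ALU needs rd=2 wr=1: RD_PORT; after: ALU=2 MUL=2 MEM=0 BR=1, R=1, W=1

reason(slot 3) = RD_PORT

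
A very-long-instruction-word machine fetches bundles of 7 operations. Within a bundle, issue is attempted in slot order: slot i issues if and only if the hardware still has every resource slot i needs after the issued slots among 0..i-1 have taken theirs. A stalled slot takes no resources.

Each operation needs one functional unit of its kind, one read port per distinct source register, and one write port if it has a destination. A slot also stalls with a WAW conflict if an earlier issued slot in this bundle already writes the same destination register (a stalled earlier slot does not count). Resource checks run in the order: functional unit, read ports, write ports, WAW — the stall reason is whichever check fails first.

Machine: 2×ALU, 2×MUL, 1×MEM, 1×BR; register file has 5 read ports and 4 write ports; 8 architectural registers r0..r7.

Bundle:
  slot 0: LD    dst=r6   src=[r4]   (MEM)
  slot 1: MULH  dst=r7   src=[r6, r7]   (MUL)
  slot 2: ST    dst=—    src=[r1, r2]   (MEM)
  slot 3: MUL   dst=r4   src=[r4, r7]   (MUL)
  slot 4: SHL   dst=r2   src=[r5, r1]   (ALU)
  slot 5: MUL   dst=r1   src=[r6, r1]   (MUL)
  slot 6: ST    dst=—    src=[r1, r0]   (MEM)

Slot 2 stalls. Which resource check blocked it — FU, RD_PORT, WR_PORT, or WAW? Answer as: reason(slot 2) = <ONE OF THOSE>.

reason(slot 2) = FU

(0) want 1×MEM +1rd +1wr — yes → AL2|MU2|ME0|BR1|rd4|wr3
(1) want 1×MUL +2rd +1wr — yes → AL2|MU1|ME0|BR1|rd2|wr2
(2) want 1×MEM +2rd +0wr — FU → AL2|MU1|ME0|BR1|rd2|wr2
(3) want 1×MUL +2rd +1wr — yes → AL2|MU0|ME0|BR1|rd0|wr1
(4) want 1×ALU +2rd +1wr — RD_PORT → AL2|MU0|ME0|BR1|rd0|wr1
(5) want 1×MUL +2rd +1wr — FU → AL2|MU0|ME0|BR1|rd0|wr1
(6) want 1×MEM +2rd +0wr — FU → AL2|MU0|ME0|BR1|rd0|wr1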